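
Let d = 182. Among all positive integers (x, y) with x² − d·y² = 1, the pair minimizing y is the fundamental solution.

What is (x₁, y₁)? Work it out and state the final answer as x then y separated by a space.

27 2

√182 = [13; 2,26, …], period ℓ=2 (even) → k=1
k=0  a_k=13  p_k/q_k = 13/1
k=1  a_k=2  p_k/q_k = 27/2
fundamental: x₁=27, y₁=2  (since 729 − 182·4 = 1)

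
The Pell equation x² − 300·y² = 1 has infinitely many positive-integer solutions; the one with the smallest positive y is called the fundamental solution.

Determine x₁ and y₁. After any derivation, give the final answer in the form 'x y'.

√300 = [17; 3,8,3,34, …], period ℓ=4 (even) → k=3
a_0=17:  p_0=17·1+0=17,  q_0=17·0+1=1
a_1=3:  p_1=3·17+1=52,  q_1=3·1+0=3
a_2=8:  p_2=8·52+17=433,  q_2=8·3+1=25
a_3=3:  p_3=3·433+52=1351,  q_3=3·25+3=78
(x₁, y₁) = (1351, 78);  1351² − 300·78² = 1 ✓

1351 78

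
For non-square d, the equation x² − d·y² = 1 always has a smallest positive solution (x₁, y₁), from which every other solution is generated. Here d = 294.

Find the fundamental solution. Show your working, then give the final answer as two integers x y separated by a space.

4801 280

√294 = [17; 6,1,4,1,6,34, …], period ℓ=6 (even) → k=5
i=0: a=17 ⇒ p=17, q=1
i=1: a=6 ⇒ p=103, q=6
…
i=3: a=4 ⇒ p=583, q=34
i=4: a=1 ⇒ p=703, q=41
i=5: a=6 ⇒ p=4801, q=280
→ (4801, 280).  Check: 4801²=23049601, 294·280²=23049600, difference 1.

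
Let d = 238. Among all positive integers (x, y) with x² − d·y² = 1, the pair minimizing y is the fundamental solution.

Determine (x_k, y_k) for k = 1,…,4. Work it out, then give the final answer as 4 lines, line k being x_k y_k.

11663 756
272051137 17634456
6345864809999 411341319900
148023642285985537 9594947610352944

√238 = [15; 2,2,1,14,1,2,2,30, …], period ℓ=8 (even) → k=7
i=0: a=15 ⇒ p=15, q=1
…
i=3: a=1 ⇒ p=108, q=7
…
i=6: a=2 ⇒ p=4983, q=323
i=7: a=2 ⇒ p=11663, q=756
(x₁, y₁) = (11663, 756);  11663² − 238·756² = 1 ✓
n=2: (11663,756)∘(11663,756) = (11663·11663+238·756·756, 11663·756+756·11663) = (272051137,17634456)
n=3: (272051137,17634456)∘(11663,756) = (11663·272051137+238·756·17634456, 11663·17634456+756·272051137) = (6345864809999,411341319900)
n=4: (6345864809999,411341319900)∘(11663,756) = (11663·6345864809999+238·756·411341319900, 11663·411341319900+756·6345864809999) = (148023642285985537,9594947610352944)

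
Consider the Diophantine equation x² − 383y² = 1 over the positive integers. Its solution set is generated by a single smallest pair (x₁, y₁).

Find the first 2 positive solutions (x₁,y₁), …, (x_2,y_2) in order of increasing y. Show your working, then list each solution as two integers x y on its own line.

18768 959
704475647 35997024

d=383: √d = [19; 1,1,3,19,3,1,1,38] (ℓ=8, even), read p_7/q_7
i=0: a=19 ⇒ p=19, q=1
i=1: a=1 ⇒ p=20, q=1
…
i=5: a=3 ⇒ p=8063, q=412
i=6: a=1 ⇒ p=10705, q=547
i=7: a=1 ⇒ p=18768, q=959
→ (18768, 959).  Check: 18768²=352237824, 383·959²=352237823, difference 1.
(18768+959√383)^2 = 704475647 + 35997024√383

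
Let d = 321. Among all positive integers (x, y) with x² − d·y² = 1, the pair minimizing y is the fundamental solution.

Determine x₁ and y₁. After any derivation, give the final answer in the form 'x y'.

d=321: √d = [17; 1,10,1,34] (ℓ=4, even), read p_3/q_3
k=0  a_k=17  p_k/q_k = 17/1
k=1  a_k=1  p_k/q_k = 18/1
k=2  a_k=10  p_k/q_k = 197/11
k=3  a_k=1  p_k/q_k = 215/12
(x₁, y₁) = (215, 12);  215² − 321·12² = 1 ✓

215 12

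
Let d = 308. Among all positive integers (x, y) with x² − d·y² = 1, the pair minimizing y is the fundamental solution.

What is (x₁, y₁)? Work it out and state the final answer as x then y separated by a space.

√308 = [17; 1,1,4,1,1,34, …], period ℓ=6 (even) → k=5
i=0: a=17 ⇒ p=17, q=1
i=1: a=1 ⇒ p=18, q=1
i=2: a=1 ⇒ p=35, q=2
i=3: a=4 ⇒ p=158, q=9
i=4: a=1 ⇒ p=193, q=11
i=5: a=1 ⇒ p=351, q=20
(x₁, y₁) = (351, 20);  351² − 308·20² = 1 ✓

351 20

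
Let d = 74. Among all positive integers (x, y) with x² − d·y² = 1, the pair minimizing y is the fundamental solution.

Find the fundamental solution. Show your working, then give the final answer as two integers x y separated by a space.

√74 → a₀=8, period (1,1,1,1,16); ℓ=5 odd so k=9
k=0  a_k=8  p_k/q_k = 8/1
k=1  a_k=1  p_k/q_k = 9/1
k=2  a_k=1  p_k/q_k = 17/2
k=3  a_k=1  p_k/q_k = 26/3
…
k=6  a_k=1  p_k/q_k = 757/88
k=7  a_k=1  p_k/q_k = 1471/171
k=8  a_k=1  p_k/q_k = 2228/259
k=9  a_k=1  p_k/q_k = 3699/430
→ (3699, 430).  Check: 3699²=13682601, 74·430²=13682600, difference 1.

3699 430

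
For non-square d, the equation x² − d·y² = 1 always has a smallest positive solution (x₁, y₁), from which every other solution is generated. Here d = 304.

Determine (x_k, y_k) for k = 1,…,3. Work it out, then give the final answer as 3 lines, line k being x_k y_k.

57799 3315
6681448801 383207370
772362118440199 44298005553945

[17; 2,3,2,1,1,1,1,1,2,3,2,34] for √304; ℓ=12 ⇒ convergent index 11
step 0: (17, 1)  from 17·(1,0) + (0,1)
…
step 4: (401, 23)  from 1·(279,16) + (122,7)
step 5: (680, 39)  from 1·(401,23) + (279,16)
…
step 7: (1761, 101)  from 1·(1081,62) + (680,39)
step 8: (2842, 163)  from 1·(1761,101) + (1081,62)
step 9: (7445, 427)  from 2·(2842,163) + (1761,101)
step 10: (25177, 1444)  from 3·(7445,427) + (2842,163)
step 11: (57799, 3315)  from 2·(25177,1444) + (7445,427)
fundamental: x₁=57799, y₁=3315  (since 3340724401 − 304·10989225 = 1)
(57799+3315√304)^2 = 6681448801 + 383207370√304
(57799+3315√304)^3 = 772362118440199 + 44298005553945√304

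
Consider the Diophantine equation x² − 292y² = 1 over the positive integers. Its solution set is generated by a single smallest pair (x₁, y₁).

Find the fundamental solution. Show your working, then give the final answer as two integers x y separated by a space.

√292 = [17; 11,2,1,3,8,3,1,2,11,34, …], period ℓ=10 (even) → k=9
k=0  a_k=17  p_k/q_k = 17/1
k=1  a_k=11  p_k/q_k = 188/11
k=2  a_k=2  p_k/q_k = 393/23
…
k=5  a_k=8  p_k/q_k = 17669/1034
…
k=7  a_k=1  p_k/q_k = 72812/4261
k=8  a_k=2  p_k/q_k = 200767/11749
k=9  a_k=11  p_k/q_k = 2281249/133500
→ (2281249, 133500).  Check: 2281249²=5204097000001, 292·133500²=5204097000000, difference 1.

2281249 133500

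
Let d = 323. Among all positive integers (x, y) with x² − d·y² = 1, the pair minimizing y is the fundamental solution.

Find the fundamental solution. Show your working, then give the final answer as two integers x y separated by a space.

√323 → a₀=17, period (1,34); ℓ=2 even so k=1
step 0: (17, 1)  from 17·(1,0) + (0,1)
step 1: (18, 1)  from 1·(17,1) + (1,0)
fundamental: x₁=18, y₁=1  (since 324 − 323·1 = 1)

18 1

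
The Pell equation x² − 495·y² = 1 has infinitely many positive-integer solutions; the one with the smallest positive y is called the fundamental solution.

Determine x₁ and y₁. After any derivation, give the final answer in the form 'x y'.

d=495: √d = [22; 4,44] (ℓ=2, even), read p_1/q_1
k=0  a_k=22  p_k/q_k = 22/1
k=1  a_k=4  p_k/q_k = 89/4
fundamental: x₁=89, y₁=4  (since 7921 − 495·16 = 1)

89 4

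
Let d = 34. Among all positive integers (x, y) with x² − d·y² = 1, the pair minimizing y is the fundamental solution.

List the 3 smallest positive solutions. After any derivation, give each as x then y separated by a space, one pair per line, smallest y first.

35 6
2449 420
171395 29394

√34 = [5; 1,4,1,10, …], period ℓ=4 (even) → k=3
i=0: a=5 ⇒ p=5, q=1
i=1: a=1 ⇒ p=6, q=1
i=2: a=4 ⇒ p=29, q=5
i=3: a=1 ⇒ p=35, q=6
→ (35, 6).  Check: 35²=1225, 34·6²=1224, difference 1.
(35+6√34)^2 = 2449 + 420√34
(35+6√34)^3 = 171395 + 29394√34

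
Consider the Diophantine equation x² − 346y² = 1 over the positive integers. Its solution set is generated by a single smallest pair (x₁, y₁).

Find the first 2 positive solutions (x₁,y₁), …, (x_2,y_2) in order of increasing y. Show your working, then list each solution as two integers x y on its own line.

[18; 1,1,1,1,36] for √346; ℓ=5 ⇒ convergent index 9
step 0: (18, 1)  from 18·(1,0) + (0,1)
…
step 3: (56, 3)  from 1·(37,2) + (19,1)
…
step 8: (10398, 559)  from 1·(6901,371) + (3497,188)
step 9: (17299, 930)  from 1·(10398,559) + (6901,371)
(x₁, y₁) = (17299, 930);  17299² − 346·930² = 1 ✓
k=2:  x_2 = 17299·17299+346·930·930 = 598510801,  y_2 = 17299·930+930·17299 = 32176140

17299 930
598510801 32176140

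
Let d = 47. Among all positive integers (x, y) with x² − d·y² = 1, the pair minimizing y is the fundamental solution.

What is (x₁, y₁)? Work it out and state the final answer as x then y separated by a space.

48 7

√47 = [6; 1,5,1,12, …], period ℓ=4 (even) → k=3
a_0=6:  p_0=6·1+0=6,  q_0=6·0+1=1
a_1=1:  p_1=1·6+1=7,  q_1=1·1+0=1
a_2=5:  p_2=5·7+6=41,  q_2=5·1+1=6
a_3=1:  p_3=1·41+7=48,  q_3=1·6+1=7
fundamental: x₁=48, y₁=7  (since 2304 − 47·49 = 1)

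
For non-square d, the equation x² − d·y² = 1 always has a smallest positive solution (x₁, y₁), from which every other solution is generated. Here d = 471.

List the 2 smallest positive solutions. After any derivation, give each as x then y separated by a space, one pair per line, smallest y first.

[21; 1,2,2,1,3,…,2,1,42] for √471; ℓ=14 ⇒ convergent index 13
a_0=21:  p_0=21·1+0=21,  q_0=21·0+1=1
a_1=1:  p_1=1·21+1=22,  q_1=1·1+0=1
…
a_8=4:  p_8=4·48809+3429=198665,  q_8=4·2249+158=9154
…
a_11=2:  p_11=2·843469+644804=2331742,  q_11=2·38865+29711=107441
a_12=2:  p_12=2·2331742+843469=5506953,  q_12=2·107441+38865=253747
a_13=1:  p_13=1·5506953+2331742=7838695,  q_13=1·253747+107441=361188
fundamental: x₁=7838695, y₁=361188  (since 61445139303025 − 471·130456771344 = 1)
(7838695+361188√471)^2 = 122890278606049 + 5662485139320√471

7838695 361188
122890278606049 5662485139320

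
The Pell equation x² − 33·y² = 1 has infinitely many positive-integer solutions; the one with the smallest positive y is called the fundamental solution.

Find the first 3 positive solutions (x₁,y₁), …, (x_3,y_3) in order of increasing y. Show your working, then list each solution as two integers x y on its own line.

23 4
1057 184
48599 8460

d=33: √d = [5; 1,2,1,10] (ℓ=4, even), read p_3/q_3
step 0: (5, 1)  from 5·(1,0) + (0,1)
step 1: (6, 1)  from 1·(5,1) + (1,0)
step 2: (17, 3)  from 2·(6,1) + (5,1)
step 3: (23, 4)  from 1·(17,3) + (6,1)
→ (23, 4).  Check: 23²=529, 33·4²=528, difference 1.
k=2:  x_2 = 23·23+33·4·4 = 1057,  y_2 = 23·4+4·23 = 184
k=3:  x_3 = 23·1057+33·4·184 = 48599,  y_3 = 23·184+4·1057 = 8460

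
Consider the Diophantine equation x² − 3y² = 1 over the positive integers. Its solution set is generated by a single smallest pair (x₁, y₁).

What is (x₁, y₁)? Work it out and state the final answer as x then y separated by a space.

2 1

[1; 1,2] for √3; ℓ=2 ⇒ convergent index 1
step 0: (1, 1)  from 1·(1,0) + (0,1)
step 1: (2, 1)  from 1·(1,1) + (1,0)
(x₁, y₁) = (2, 1);  2² − 3·1² = 1 ✓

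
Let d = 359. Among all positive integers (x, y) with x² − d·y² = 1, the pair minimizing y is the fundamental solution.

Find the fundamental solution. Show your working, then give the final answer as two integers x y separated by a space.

360 19

d=359: √d = [18; 1,17,1,36] (ℓ=4, even), read p_3/q_3
i=0: a=18 ⇒ p=18, q=1
i=1: a=1 ⇒ p=19, q=1
i=2: a=17 ⇒ p=341, q=18
i=3: a=1 ⇒ p=360, q=19
(x₁, y₁) = (360, 19);  360² − 359·19² = 1 ✓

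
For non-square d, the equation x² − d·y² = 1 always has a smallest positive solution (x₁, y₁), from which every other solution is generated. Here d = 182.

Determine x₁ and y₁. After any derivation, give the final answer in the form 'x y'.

27 2

[13; 2,26] for √182; ℓ=2 ⇒ convergent index 1
i=0: a=13 ⇒ p=13, q=1
i=1: a=2 ⇒ p=27, q=2
fundamental: x₁=27, y₁=2  (since 729 − 182·4 = 1)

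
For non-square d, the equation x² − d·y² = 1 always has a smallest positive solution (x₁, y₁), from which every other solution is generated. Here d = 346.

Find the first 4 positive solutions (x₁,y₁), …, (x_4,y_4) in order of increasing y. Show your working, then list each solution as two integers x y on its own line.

√346 = [18; 1,1,1,1,36, …], period ℓ=5 (odd) → k=9
a_0=18:  p_0=18·1+0=18,  q_0=18·0+1=1
…
a_4=1:  p_4=1·56+37=93,  q_4=1·3+2=5
a_5=36:  p_5=36·93+56=3404,  q_5=36·5+3=183
…
a_7=1:  p_7=1·3497+3404=6901,  q_7=1·188+183=371
a_8=1:  p_8=1·6901+3497=10398,  q_8=1·371+188=559
a_9=1:  p_9=1·10398+6901=17299,  q_9=1·559+371=930
→ (17299, 930).  Check: 17299²=299255401, 346·930²=299255400, difference 1.
k=2:  x_2 = 17299·17299+346·930·930 = 598510801,  y_2 = 17299·930+930·17299 = 32176140
k=3:  x_3 = 17299·598510801+346·930·32176140 = 20707276675699,  y_3 = 17299·32176140+930·598510801 = 1113230090790
k=4:  x_4 = 17299·20707276675699+346·930·1113230090790 = 716430357827323201,  y_4 = 17299·1113230090790+930·20707276675699 = 38515534648976280

17299 930
598510801 32176140
20707276675699 1113230090790
716430357827323201 38515534648976280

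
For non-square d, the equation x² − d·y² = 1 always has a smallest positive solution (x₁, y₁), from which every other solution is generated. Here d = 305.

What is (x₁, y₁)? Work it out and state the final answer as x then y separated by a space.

489 28

√305 → a₀=17, period (2,6,2,34); ℓ=4 even so k=3
a_0=17:  p_0=17·1+0=17,  q_0=17·0+1=1
…
a_2=6:  p_2=6·35+17=227,  q_2=6·2+1=13
a_3=2:  p_3=2·227+35=489,  q_3=2·13+2=28
→ (489, 28).  Check: 489²=239121, 305·28²=239120, difference 1.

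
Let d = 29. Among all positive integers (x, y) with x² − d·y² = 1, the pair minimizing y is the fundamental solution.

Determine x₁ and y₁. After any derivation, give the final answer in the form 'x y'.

[5; 2,1,1,2,10] for √29; ℓ=5 ⇒ convergent index 9
step 0: (5, 1)  from 5·(1,0) + (0,1)
…
step 2: (16, 3)  from 1·(11,2) + (5,1)
step 3: (27, 5)  from 1·(16,3) + (11,2)
step 4: (70, 13)  from 2·(27,5) + (16,3)
step 5: (727, 135)  from 10·(70,13) + (27,5)
…
step 8: (3775, 701)  from 1·(2251,418) + (1524,283)
step 9: (9801, 1820)  from 2·(3775,701) + (2251,418)
fundamental: x₁=9801, y₁=1820  (since 96059601 − 29·3312400 = 1)

9801 1820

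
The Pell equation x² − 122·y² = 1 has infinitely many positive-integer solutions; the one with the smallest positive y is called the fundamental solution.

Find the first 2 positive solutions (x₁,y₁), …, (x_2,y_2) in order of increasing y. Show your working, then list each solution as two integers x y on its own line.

243 22
118097 10692

d=122: √d = [11; 22] (ℓ=1, odd), read p_1/q_1
i=0: a=11 ⇒ p=11, q=1
i=1: a=22 ⇒ p=243, q=22
→ (243, 22).  Check: 243²=59049, 122·22²=59048, difference 1.
(243+22√122)^2 = 118097 + 10692√122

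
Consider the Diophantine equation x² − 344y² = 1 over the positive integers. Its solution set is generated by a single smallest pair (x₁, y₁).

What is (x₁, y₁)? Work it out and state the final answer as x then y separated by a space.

[18; 1,1,4,1,3,1,4,1,1,36] for √344; ℓ=10 ⇒ convergent index 9
k=0  a_k=18  p_k/q_k = 18/1
…
k=2  a_k=1  p_k/q_k = 37/2
k=3  a_k=4  p_k/q_k = 167/9
…
k=6  a_k=1  p_k/q_k = 983/53
…
k=8  a_k=1  p_k/q_k = 5694/307
k=9  a_k=1  p_k/q_k = 10405/561
→ (10405, 561).  Check: 10405²=108264025, 344·561²=108264024, difference 1.

10405 561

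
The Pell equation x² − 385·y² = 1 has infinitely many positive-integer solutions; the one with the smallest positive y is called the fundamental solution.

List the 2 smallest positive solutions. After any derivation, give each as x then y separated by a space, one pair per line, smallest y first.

95831 4884
18367161121 936077208

√385 → a₀=19, period (1,1,1,1,1,…,1,1,38); ℓ=16 even so k=15
a_0=19:  p_0=19·1+0=19,  q_0=19·0+1=1
…
a_2=1:  p_2=1·20+19=39,  q_2=1·1+1=2
…
a_4=1:  p_4=1·59+39=98,  q_4=1·3+2=5
a_5=1:  p_5=1·98+59=157,  q_5=1·5+3=8
a_6=3:  p_6=3·157+98=569,  q_6=3·8+5=29
…
a_9=1:  p_9=1·2021+726=2747,  q_9=1·103+37=140
…
a_14=1:  p_14=1·36280+23271=59551,  q_14=1·1849+1186=3035
a_15=1:  p_15=1·59551+36280=95831,  q_15=1·3035+1849=4884
fundamental: x₁=95831, y₁=4884  (since 9183580561 − 385·23853456 = 1)
(95831+4884√385)^2 = 18367161121 + 936077208√385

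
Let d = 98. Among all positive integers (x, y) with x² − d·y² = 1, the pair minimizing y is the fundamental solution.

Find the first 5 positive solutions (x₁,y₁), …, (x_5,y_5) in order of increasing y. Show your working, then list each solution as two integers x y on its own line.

d=98: √d = [9; 1,8,1,18] (ℓ=4, even), read p_3/q_3
a_0=9:  p_0=9·1+0=9,  q_0=9·0+1=1
a_1=1:  p_1=1·9+1=10,  q_1=1·1+0=1
a_2=8:  p_2=8·10+9=89,  q_2=8·1+1=9
a_3=1:  p_3=1·89+10=99,  q_3=1·9+1=10
fundamental: x₁=99, y₁=10  (since 9801 − 98·100 = 1)
k=2:  x_2 = 99·99+98·10·10 = 19601,  y_2 = 99·10+10·99 = 1980
k=3:  x_3 = 99·19601+98·10·1980 = 3880899,  y_3 = 99·1980+10·19601 = 392030
k=4:  x_4 = 99·3880899+98·10·392030 = 768398401,  y_4 = 99·392030+10·3880899 = 77619960
k=5:  x_5 = 99·768398401+98·10·77619960 = 152139002499,  y_5 = 99·77619960+10·768398401 = 15368360050

99 10
19601 1980
3880899 392030
768398401 77619960
152139002499 15368360050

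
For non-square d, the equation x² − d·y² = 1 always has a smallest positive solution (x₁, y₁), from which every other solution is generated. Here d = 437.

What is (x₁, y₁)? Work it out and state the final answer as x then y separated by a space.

[20; 1,9,2,9,1,40] for √437; ℓ=6 ⇒ convergent index 5
a_0=20:  p_0=20·1+0=20,  q_0=20·0+1=1
a_1=1:  p_1=1·20+1=21,  q_1=1·1+0=1
a_2=9:  p_2=9·21+20=209,  q_2=9·1+1=10
a_3=2:  p_3=2·209+21=439,  q_3=2·10+1=21
a_4=9:  p_4=9·439+209=4160,  q_4=9·21+10=199
a_5=1:  p_5=1·4160+439=4599,  q_5=1·199+21=220
fundamental: x₁=4599, y₁=220  (since 21150801 − 437·48400 = 1)

4599 220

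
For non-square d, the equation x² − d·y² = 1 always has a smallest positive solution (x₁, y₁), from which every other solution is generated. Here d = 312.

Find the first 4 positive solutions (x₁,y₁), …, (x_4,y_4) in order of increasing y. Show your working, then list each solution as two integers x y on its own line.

53 3
5617 318
595349 33705
63101377 3572412

√312 → a₀=17, period (1,1,1,34); ℓ=4 even so k=3
i=0: a=17 ⇒ p=17, q=1
…
i=2: a=1 ⇒ p=35, q=2
i=3: a=1 ⇒ p=53, q=3
(x₁, y₁) = (53, 3);  53² − 312·3² = 1 ✓
(x_2, y_2) = (53·53 + 312·3·3, 53·3 + 3·53) = (5617, 318)
(x_3, y_3) = (53·5617 + 312·3·318, 53·318 + 3·5617) = (595349, 33705)
(x_4, y_4) = (53·595349 + 312·3·33705, 53·33705 + 3·595349) = (63101377, 3572412)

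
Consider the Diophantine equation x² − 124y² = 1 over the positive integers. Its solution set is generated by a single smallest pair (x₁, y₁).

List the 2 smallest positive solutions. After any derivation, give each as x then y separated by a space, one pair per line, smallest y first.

d=124: √d = [11; 7,2,1,1,1,…,2,7,22] (ℓ=16, even), read p_15/q_15
step 0: (11, 1)  from 11·(1,0) + (0,1)
step 1: (78, 7)  from 7·(11,1) + (1,0)
step 2: (167, 15)  from 2·(78,7) + (11,1)
…
step 5: (657, 59)  from 1·(412,37) + (245,22)
step 6: (2383, 214)  from 3·(657,59) + (412,37)
step 7: (3040, 273)  from 1·(2383,214) + (657,59)
step 8: (14543, 1306)  from 4·(3040,273) + (2383,214)
step 9: (17583, 1579)  from 1·(14543,1306) + (3040,273)
step 10: (67292, 6043)  from 3·(17583,1579) + (14543,1306)
step 11: (84875, 7622)  from 1·(67292,6043) + (17583,1579)
step 12: (152167, 13665)  from 1·(84875,7622) + (67292,6043)
step 13: (237042, 21287)  from 1·(152167,13665) + (84875,7622)
step 14: (626251, 56239)  from 2·(237042,21287) + (152167,13665)
step 15: (4620799, 414960)  from 7·(626251,56239) + (237042,21287)
fundamental: x₁=4620799, y₁=414960  (since 21351783398401 − 124·172191801600 = 1)
(x_2, y_2) = (4620799·4620799 + 124·414960·414960, 4620799·414960 + 414960·4620799) = (42703566796801, 3834893506080)

4620799 414960
42703566796801 3834893506080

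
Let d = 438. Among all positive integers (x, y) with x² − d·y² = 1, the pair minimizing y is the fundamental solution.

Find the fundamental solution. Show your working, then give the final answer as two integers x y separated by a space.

[20; 1,12,1,40] for √438; ℓ=4 ⇒ convergent index 3
a_0=20:  p_0=20·1+0=20,  q_0=20·0+1=1
a_1=1:  p_1=1·20+1=21,  q_1=1·1+0=1
a_2=12:  p_2=12·21+20=272,  q_2=12·1+1=13
a_3=1:  p_3=1·272+21=293,  q_3=1·13+1=14
→ (293, 14).  Check: 293²=85849, 438·14²=85848, difference 1.

293 14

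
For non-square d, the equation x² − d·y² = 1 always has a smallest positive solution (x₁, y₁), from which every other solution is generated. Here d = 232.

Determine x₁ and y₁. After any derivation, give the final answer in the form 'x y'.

√232 → a₀=15, period (4,3,7,3,4,30); ℓ=6 even so k=5
a_0=15:  p_0=15·1+0=15,  q_0=15·0+1=1
…
a_4=3:  p_4=3·1447+198=4539,  q_4=3·95+13=298
a_5=4:  p_5=4·4539+1447=19603,  q_5=4·298+95=1287
(x₁, y₁) = (19603, 1287);  19603² − 232·1287² = 1 ✓

19603 1287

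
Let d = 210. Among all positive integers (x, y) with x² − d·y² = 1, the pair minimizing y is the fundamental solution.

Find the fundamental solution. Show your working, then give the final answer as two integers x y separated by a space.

29 2

√210 = [14; 2,28, …], period ℓ=2 (even) → k=1
step 0: (14, 1)  from 14·(1,0) + (0,1)
step 1: (29, 2)  from 2·(14,1) + (1,0)
→ (29, 2).  Check: 29²=841, 210·2²=840, difference 1.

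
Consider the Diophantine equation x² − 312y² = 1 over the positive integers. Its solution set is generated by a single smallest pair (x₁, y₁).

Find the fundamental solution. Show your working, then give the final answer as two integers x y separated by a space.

√312 → a₀=17, period (1,1,1,34); ℓ=4 even so k=3
step 0: (17, 1)  from 17·(1,0) + (0,1)
step 1: (18, 1)  from 1·(17,1) + (1,0)
step 2: (35, 2)  from 1·(18,1) + (17,1)
step 3: (53, 3)  from 1·(35,2) + (18,1)
(x₁, y₁) = (53, 3);  53² − 312·3² = 1 ✓

53 3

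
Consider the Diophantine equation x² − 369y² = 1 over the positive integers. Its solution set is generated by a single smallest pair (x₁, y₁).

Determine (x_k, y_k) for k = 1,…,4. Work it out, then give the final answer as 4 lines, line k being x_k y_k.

[19; 4,1,3,2,7,4,7,2,3,1,4,38] for √369; ℓ=12 ⇒ convergent index 11
a_0=19:  p_0=19·1+0=19,  q_0=19·0+1=1
a_1=4:  p_1=4·19+1=77,  q_1=4·1+0=4
a_2=1:  p_2=1·77+19=96,  q_2=1·4+1=5
a_3=3:  p_3=3·96+77=365,  q_3=3·5+4=19
a_4=2:  p_4=2·365+96=826,  q_4=2·19+5=43
a_5=7:  p_5=7·826+365=6147,  q_5=7·43+19=320
a_6=4:  p_6=4·6147+826=25414,  q_6=4·320+43=1323
a_7=7:  p_7=7·25414+6147=184045,  q_7=7·1323+320=9581
a_8=2:  p_8=2·184045+25414=393504,  q_8=2·9581+1323=20485
a_9=3:  p_9=3·393504+184045=1364557,  q_9=3·20485+9581=71036
a_10=1:  p_10=1·1364557+393504=1758061,  q_10=1·71036+20485=91521
a_11=4:  p_11=4·1758061+1364557=8396801,  q_11=4·91521+71036=437120
fundamental: x₁=8396801, y₁=437120  (since 70506267033601 − 369·191073894400 = 1)
k=2:  x_2 = 8396801·8396801+369·437120·437120 = 141012534067201,  y_2 = 8396801·437120+437120·8396801 = 7340819306240
k=3:  x_3 = 8396801·141012534067201+369·437120·7340819306240 = 2368108374136006451201,  y_3 = 8396801·7340819306240+437120·141012534067201 = 123278797782910239360
k=4:  x_4 = 8396801·2368108374136006451201+369·437120·123278797782910239360 = 39769069528107045198367948801,  y_4 = 8396801·123278797782910239360+437120·2368108374136006451201 = 2070295065004669620717268480

8396801 437120
141012534067201 7340819306240
2368108374136006451201 123278797782910239360
39769069528107045198367948801 2070295065004669620717268480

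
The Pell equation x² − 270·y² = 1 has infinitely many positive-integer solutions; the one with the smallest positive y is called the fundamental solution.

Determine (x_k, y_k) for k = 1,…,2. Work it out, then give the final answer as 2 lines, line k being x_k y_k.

5291 322
55989361 3407404

[16; 2,3,6,3,2,32] for √270; ℓ=6 ⇒ convergent index 5
a_0=16:  p_0=16·1+0=16,  q_0=16·0+1=1
…
a_2=3:  p_2=3·33+16=115,  q_2=3·2+1=7
…
a_4=3:  p_4=3·723+115=2284,  q_4=3·44+7=139
a_5=2:  p_5=2·2284+723=5291,  q_5=2·139+44=322
(x₁, y₁) = (5291, 322);  5291² − 270·322² = 1 ✓
k=2:  x_2 = 5291·5291+270·322·322 = 55989361,  y_2 = 5291·322+322·5291 = 3407404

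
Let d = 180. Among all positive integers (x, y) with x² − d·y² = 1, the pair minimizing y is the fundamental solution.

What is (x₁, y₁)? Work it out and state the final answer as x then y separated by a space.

161 12

√180 → a₀=13, period (2,2,2,26); ℓ=4 even so k=3
i=0: a=13 ⇒ p=13, q=1
i=1: a=2 ⇒ p=27, q=2
i=2: a=2 ⇒ p=67, q=5
i=3: a=2 ⇒ p=161, q=12
fundamental: x₁=161, y₁=12  (since 25921 − 180·144 = 1)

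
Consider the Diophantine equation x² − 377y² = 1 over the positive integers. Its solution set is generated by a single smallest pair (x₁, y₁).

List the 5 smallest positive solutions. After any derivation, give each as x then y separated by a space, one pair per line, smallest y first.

√377 → a₀=19, period (2,2,2,38); ℓ=4 even so k=3
k=0  a_k=19  p_k/q_k = 19/1
k=1  a_k=2  p_k/q_k = 39/2
k=2  a_k=2  p_k/q_k = 97/5
k=3  a_k=2  p_k/q_k = 233/12
→ (233, 12).  Check: 233²=54289, 377·12²=54288, difference 1.
(233+12√377)^2 = 108577 + 5592√377
(233+12√377)^3 = 50596649 + 2605860√377
(233+12√377)^4 = 23577929857 + 1214325168√377
(233+12√377)^5 = 10987264716713 + 565872922428√377

233 12
108577 5592
50596649 2605860
23577929857 1214325168
10987264716713 565872922428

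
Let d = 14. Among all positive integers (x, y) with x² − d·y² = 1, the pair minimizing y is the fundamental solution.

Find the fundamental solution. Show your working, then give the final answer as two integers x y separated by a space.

15 4

√14 → a₀=3, period (1,2,1,6); ℓ=4 even so k=3
a_0=3:  p_0=3·1+0=3,  q_0=3·0+1=1
…
a_2=2:  p_2=2·4+3=11,  q_2=2·1+1=3
a_3=1:  p_3=1·11+4=15,  q_3=1·3+1=4
→ (15, 4).  Check: 15²=225, 14·4²=224, difference 1.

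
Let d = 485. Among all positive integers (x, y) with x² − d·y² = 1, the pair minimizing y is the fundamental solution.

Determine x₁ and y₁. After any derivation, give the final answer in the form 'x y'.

√485 → a₀=22, period (44); ℓ=1 odd so k=1
step 0: (22, 1)  from 22·(1,0) + (0,1)
step 1: (969, 44)  from 44·(22,1) + (1,0)
(x₁, y₁) = (969, 44);  969² − 485·44² = 1 ✓

969 44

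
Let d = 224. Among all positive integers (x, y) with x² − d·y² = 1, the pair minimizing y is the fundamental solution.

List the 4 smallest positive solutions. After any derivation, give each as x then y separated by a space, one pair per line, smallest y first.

15 1
449 30
13455 899
403201 26940

√224 = [14; 1,28, …], period ℓ=2 (even) → k=1
a_0=14:  p_0=14·1+0=14,  q_0=14·0+1=1
a_1=1:  p_1=1·14+1=15,  q_1=1·1+0=1
→ (15, 1).  Check: 15²=225, 224·1²=224, difference 1.
(x_2, y_2) = (15·15 + 224·1·1, 15·1 + 1·15) = (449, 30)
(x_3, y_3) = (15·449 + 224·1·30, 15·30 + 1·449) = (13455, 899)
(x_4, y_4) = (15·13455 + 224·1·899, 15·899 + 1·13455) = (403201, 26940)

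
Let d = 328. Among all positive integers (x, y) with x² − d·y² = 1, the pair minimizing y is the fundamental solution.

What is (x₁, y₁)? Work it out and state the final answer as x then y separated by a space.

163 9

d=328: √d = [18; 9,36] (ℓ=2, even), read p_1/q_1
a_0=18:  p_0=18·1+0=18,  q_0=18·0+1=1
a_1=9:  p_1=9·18+1=163,  q_1=9·1+0=9
(x₁, y₁) = (163, 9);  163² − 328·9² = 1 ✓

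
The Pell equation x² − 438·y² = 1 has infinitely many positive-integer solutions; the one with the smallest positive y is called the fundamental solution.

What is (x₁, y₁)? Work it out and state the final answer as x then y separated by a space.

[20; 1,12,1,40] for √438; ℓ=4 ⇒ convergent index 3
a_0=20:  p_0=20·1+0=20,  q_0=20·0+1=1
a_1=1:  p_1=1·20+1=21,  q_1=1·1+0=1
a_2=12:  p_2=12·21+20=272,  q_2=12·1+1=13
a_3=1:  p_3=1·272+21=293,  q_3=1·13+1=14
→ (293, 14).  Check: 293²=85849, 438·14²=85848, difference 1.

293 14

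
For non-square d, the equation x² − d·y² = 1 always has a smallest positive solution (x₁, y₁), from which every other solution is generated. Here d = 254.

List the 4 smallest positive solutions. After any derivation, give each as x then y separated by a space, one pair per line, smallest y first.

255 16
130049 8160
66324735 4161584
33825484801 2122399680

d=254: √d = [15; 1,14,1,30] (ℓ=4, even), read p_3/q_3
i=0: a=15 ⇒ p=15, q=1
i=1: a=1 ⇒ p=16, q=1
i=2: a=14 ⇒ p=239, q=15
i=3: a=1 ⇒ p=255, q=16
→ (255, 16).  Check: 255²=65025, 254·16²=65024, difference 1.
(255+16√254)^2 = 130049 + 8160√254
(255+16√254)^3 = 66324735 + 4161584√254
(255+16√254)^4 = 33825484801 + 2122399680√254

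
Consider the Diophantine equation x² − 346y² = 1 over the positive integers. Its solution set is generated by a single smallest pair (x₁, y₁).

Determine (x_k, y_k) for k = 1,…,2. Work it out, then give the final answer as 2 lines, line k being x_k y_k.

17299 930
598510801 32176140

√346 → a₀=18, period (1,1,1,1,36); ℓ=5 odd so k=9
step 0: (18, 1)  from 18·(1,0) + (0,1)
step 1: (19, 1)  from 1·(18,1) + (1,0)
…
step 3: (56, 3)  from 1·(37,2) + (19,1)
step 4: (93, 5)  from 1·(56,3) + (37,2)
step 5: (3404, 183)  from 36·(93,5) + (56,3)
step 6: (3497, 188)  from 1·(3404,183) + (93,5)
step 7: (6901, 371)  from 1·(3497,188) + (3404,183)
step 8: (10398, 559)  from 1·(6901,371) + (3497,188)
step 9: (17299, 930)  from 1·(10398,559) + (6901,371)
→ (17299, 930).  Check: 17299²=299255401, 346·930²=299255400, difference 1.
n=2: (17299,930)∘(17299,930) = (17299·17299+346·930·930, 17299·930+930·17299) = (598510801,32176140)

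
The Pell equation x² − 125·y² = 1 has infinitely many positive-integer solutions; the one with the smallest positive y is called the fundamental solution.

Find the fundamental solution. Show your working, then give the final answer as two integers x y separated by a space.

930249 83204

d=125: √d = [11; 5,1,1,5,22] (ℓ=5, odd), read p_9/q_9
step 0: (11, 1)  from 11·(1,0) + (0,1)
step 1: (56, 5)  from 5·(11,1) + (1,0)
…
step 3: (123, 11)  from 1·(67,6) + (56,5)
…
step 5: (15127, 1353)  from 22·(682,61) + (123,11)
step 6: (76317, 6826)  from 5·(15127,1353) + (682,61)
step 7: (91444, 8179)  from 1·(76317,6826) + (15127,1353)
step 8: (167761, 15005)  from 1·(91444,8179) + (76317,6826)
step 9: (930249, 83204)  from 5·(167761,15005) + (91444,8179)
→ (930249, 83204).  Check: 930249²=865363202001, 125·83204²=865363202000, difference 1.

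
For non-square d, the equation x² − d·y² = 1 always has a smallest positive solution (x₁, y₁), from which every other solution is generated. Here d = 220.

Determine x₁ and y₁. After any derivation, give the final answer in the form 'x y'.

[14; 1,4,1,28] for √220; ℓ=4 ⇒ convergent index 3
step 0: (14, 1)  from 14·(1,0) + (0,1)
…
step 2: (74, 5)  from 4·(15,1) + (14,1)
step 3: (89, 6)  from 1·(74,5) + (15,1)
(x₁, y₁) = (89, 6);  89² − 220·6² = 1 ✓

89 6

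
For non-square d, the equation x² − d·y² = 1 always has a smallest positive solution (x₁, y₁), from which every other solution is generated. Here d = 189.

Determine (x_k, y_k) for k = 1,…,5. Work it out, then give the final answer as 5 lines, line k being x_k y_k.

55 4
6049 440
665335 48396
73180801 5323120
8049222775 585494804

√189 → a₀=13, period (1,2,1,26); ℓ=4 even so k=3
a_0=13:  p_0=13·1+0=13,  q_0=13·0+1=1
…
a_2=2:  p_2=2·14+13=41,  q_2=2·1+1=3
a_3=1:  p_3=1·41+14=55,  q_3=1·3+1=4
→ (55, 4).  Check: 55²=3025, 189·4²=3024, difference 1.
(x_2, y_2) = (55·55 + 189·4·4, 55·4 + 4·55) = (6049, 440)
(x_3, y_3) = (55·6049 + 189·4·440, 55·440 + 4·6049) = (665335, 48396)
(x_4, y_4) = (55·665335 + 189·4·48396, 55·48396 + 4·665335) = (73180801, 5323120)
(x_5, y_5) = (55·73180801 + 189·4·5323120, 55·5323120 + 4·73180801) = (8049222775, 585494804)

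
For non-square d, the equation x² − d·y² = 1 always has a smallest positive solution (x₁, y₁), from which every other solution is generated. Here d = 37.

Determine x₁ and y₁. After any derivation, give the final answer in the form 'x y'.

73 12

[6; 12] for √37; ℓ=1 ⇒ convergent index 1
i=0: a=6 ⇒ p=6, q=1
i=1: a=12 ⇒ p=73, q=12
→ (73, 12).  Check: 73²=5329, 37·12²=5328, difference 1.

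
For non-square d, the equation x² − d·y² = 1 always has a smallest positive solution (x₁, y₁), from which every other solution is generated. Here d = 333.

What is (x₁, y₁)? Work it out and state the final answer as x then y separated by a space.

73 4

√333 = [18; 4,36, …], period ℓ=2 (even) → k=1
k=0  a_k=18  p_k/q_k = 18/1
k=1  a_k=4  p_k/q_k = 73/4
fundamental: x₁=73, y₁=4  (since 5329 − 333·16 = 1)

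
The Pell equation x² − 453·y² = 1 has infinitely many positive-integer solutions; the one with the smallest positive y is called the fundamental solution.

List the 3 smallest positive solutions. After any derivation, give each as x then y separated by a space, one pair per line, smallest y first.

√453 = [21; 3,1,1,10,14,10,1,1,3,42, …], period ℓ=10 (even) → k=9
k=0  a_k=21  p_k/q_k = 21/1
k=1  a_k=3  p_k/q_k = 64/3
k=2  a_k=1  p_k/q_k = 85/4
…
k=5  a_k=14  p_k/q_k = 22199/1043
…
k=7  a_k=1  p_k/q_k = 245764/11547
k=8  a_k=1  p_k/q_k = 469329/22051
k=9  a_k=3  p_k/q_k = 1653751/77700
→ (1653751, 77700).  Check: 1653751²=2734892370001, 453·77700²=2734892370000, difference 1.
k=2:  x_2 = 1653751·1653751+453·77700·77700 = 5469784740001,  y_2 = 1653751·77700+77700·1653751 = 256992905400
k=3:  x_3 = 1653751·5469784740001+453·77700·256992905400 = 18091323967121133751,  y_3 = 1653751·256992905400+77700·5469784740001 = 850004548596233100

1653751 77700
5469784740001 256992905400
18091323967121133751 850004548596233100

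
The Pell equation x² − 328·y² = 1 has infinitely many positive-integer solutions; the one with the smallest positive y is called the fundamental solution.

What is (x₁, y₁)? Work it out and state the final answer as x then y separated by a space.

d=328: √d = [18; 9,36] (ℓ=2, even), read p_1/q_1
a_0=18:  p_0=18·1+0=18,  q_0=18·0+1=1
a_1=9:  p_1=9·18+1=163,  q_1=9·1+0=9
→ (163, 9).  Check: 163²=26569, 328·9²=26568, difference 1.

163 9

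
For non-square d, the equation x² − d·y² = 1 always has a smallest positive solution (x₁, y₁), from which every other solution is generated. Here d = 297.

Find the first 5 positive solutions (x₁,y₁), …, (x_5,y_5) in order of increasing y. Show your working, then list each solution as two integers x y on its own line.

d=297: √d = [17; 4,3,1,1,2,1,1,3,4,34] (ℓ=10, even), read p_9/q_9
k=0  a_k=17  p_k/q_k = 17/1
k=1  a_k=4  p_k/q_k = 69/4
…
k=3  a_k=1  p_k/q_k = 293/17
k=4  a_k=1  p_k/q_k = 517/30
…
k=6  a_k=1  p_k/q_k = 1844/107
…
k=8  a_k=3  p_k/q_k = 11357/659
k=9  a_k=4  p_k/q_k = 48599/2820
(x₁, y₁) = (48599, 2820);  48599² − 297·2820² = 1 ✓
(x_2, y_2) = (48599·48599 + 297·2820·2820, 48599·2820 + 2820·48599) = (4723725601, 274098360)
(x_3, y_3) = (48599·4723725601 + 297·2820·274098360, 48599·274098360 + 2820·4723725601) = (459136680917399, 26641812392460)
(x_4, y_4) = (48599·459136680917399 + 297·2820·26641812392460, 48599·26641812392460 + 2820·459136680917399) = (44627167107085622401, 2589530880648228720)
(x_5, y_5) = (48599·44627167107085622401 + 297·2820·2589530880648228720, 48599·2589530880648228720 + 2820·44627167107085622401) = (4337671388015371645214999, 251697222510604722734100)

48599 2820
4723725601 274098360
459136680917399 26641812392460
44627167107085622401 2589530880648228720
4337671388015371645214999 251697222510604722734100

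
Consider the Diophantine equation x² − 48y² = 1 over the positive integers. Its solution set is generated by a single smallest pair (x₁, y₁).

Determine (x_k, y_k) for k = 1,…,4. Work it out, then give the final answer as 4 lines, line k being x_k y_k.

√48 → a₀=6, period (1,12); ℓ=2 even so k=1
step 0: (6, 1)  from 6·(1,0) + (0,1)
step 1: (7, 1)  from 1·(6,1) + (1,0)
→ (7, 1).  Check: 7²=49, 48·1²=48, difference 1.
n=2: (7,1)∘(7,1) = (7·7+48·1·1, 7·1+1·7) = (97,14)
n=3: (97,14)∘(7,1) = (7·97+48·1·14, 7·14+1·97) = (1351,195)
n=4: (1351,195)∘(7,1) = (7·1351+48·1·195, 7·195+1·1351) = (18817,2716)

7 1
97 14
1351 195
18817 2716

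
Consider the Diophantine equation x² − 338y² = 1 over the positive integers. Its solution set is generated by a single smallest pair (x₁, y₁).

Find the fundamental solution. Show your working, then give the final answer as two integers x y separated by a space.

114243 6214

d=338: √d = [18; 2,1,1,2,36] (ℓ=5, odd), read p_9/q_9
step 0: (18, 1)  from 18·(1,0) + (0,1)
step 1: (37, 2)  from 2·(18,1) + (1,0)
…
step 3: (92, 5)  from 1·(55,3) + (37,2)
step 4: (239, 13)  from 2·(92,5) + (55,3)
step 5: (8696, 473)  from 36·(239,13) + (92,5)
step 6: (17631, 959)  from 2·(8696,473) + (239,13)
step 7: (26327, 1432)  from 1·(17631,959) + (8696,473)
step 8: (43958, 2391)  from 1·(26327,1432) + (17631,959)
step 9: (114243, 6214)  from 2·(43958,2391) + (26327,1432)
(x₁, y₁) = (114243, 6214);  114243² − 338·6214² = 1 ✓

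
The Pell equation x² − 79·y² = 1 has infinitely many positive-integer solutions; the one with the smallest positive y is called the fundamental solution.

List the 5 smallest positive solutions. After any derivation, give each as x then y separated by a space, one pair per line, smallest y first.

√79 = [8; 1,7,1,16, …], period ℓ=4 (even) → k=3
k=0  a_k=8  p_k/q_k = 8/1
…
k=2  a_k=7  p_k/q_k = 71/8
k=3  a_k=1  p_k/q_k = 80/9
(x₁, y₁) = (80, 9);  80² − 79·9² = 1 ✓
(x_2, y_2) = (80·80 + 79·9·9, 80·9 + 9·80) = (12799, 1440)
(x_3, y_3) = (80·12799 + 79·9·1440, 80·1440 + 9·12799) = (2047760, 230391)
(x_4, y_4) = (80·2047760 + 79·9·230391, 80·230391 + 9·2047760) = (327628801, 36861120)
(x_5, y_5) = (80·327628801 + 79·9·36861120, 80·36861120 + 9·327628801) = (52418560400, 5897548809)

80 9
12799 1440
2047760 230391
327628801 36861120
52418560400 5897548809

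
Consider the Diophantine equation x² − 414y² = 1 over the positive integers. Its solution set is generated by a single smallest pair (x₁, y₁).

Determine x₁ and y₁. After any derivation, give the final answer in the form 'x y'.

√414 = [20; 2,1,7,2,7,1,2,40, …], period ℓ=8 (even) → k=7
k=0  a_k=20  p_k/q_k = 20/1
…
k=4  a_k=2  p_k/q_k = 997/49
…
k=6  a_k=1  p_k/q_k = 8444/415
k=7  a_k=2  p_k/q_k = 24335/1196
(x₁, y₁) = (24335, 1196);  24335² − 414·1196² = 1 ✓

24335 1196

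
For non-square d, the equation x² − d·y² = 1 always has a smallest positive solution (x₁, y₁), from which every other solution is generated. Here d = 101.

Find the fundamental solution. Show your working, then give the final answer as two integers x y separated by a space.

√101 = [10; 20, …], period ℓ=1 (odd) → k=1
a_0=10:  p_0=10·1+0=10,  q_0=10·0+1=1
a_1=20:  p_1=20·10+1=201,  q_1=20·1+0=20
(x₁, y₁) = (201, 20);  201² − 101·20² = 1 ✓

201 20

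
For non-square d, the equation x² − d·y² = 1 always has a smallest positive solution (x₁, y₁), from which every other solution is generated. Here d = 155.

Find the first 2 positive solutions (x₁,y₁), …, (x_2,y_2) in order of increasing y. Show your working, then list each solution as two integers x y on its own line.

[12; 2,4,2,24] for √155; ℓ=4 ⇒ convergent index 3
i=0: a=12 ⇒ p=12, q=1
…
i=2: a=4 ⇒ p=112, q=9
i=3: a=2 ⇒ p=249, q=20
(x₁, y₁) = (249, 20);  249² − 155·20² = 1 ✓
n=2: (249,20)∘(249,20) = (249·249+155·20·20, 249·20+20·249) = (124001,9960)

249 20
124001 9960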